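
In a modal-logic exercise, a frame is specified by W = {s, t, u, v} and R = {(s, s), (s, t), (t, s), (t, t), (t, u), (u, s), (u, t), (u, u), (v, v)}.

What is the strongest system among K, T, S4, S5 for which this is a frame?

T

Reflexive (axiom T): yes — every world is R-related to itself.
Transitive (axiom 4): no — s R t and t R u, but not s R u.
Euclidean (axiom 5): no — t R s and t R u, but not s R u.
So F validates K, T; S4 would additionally require R to be transitive. The strongest is T.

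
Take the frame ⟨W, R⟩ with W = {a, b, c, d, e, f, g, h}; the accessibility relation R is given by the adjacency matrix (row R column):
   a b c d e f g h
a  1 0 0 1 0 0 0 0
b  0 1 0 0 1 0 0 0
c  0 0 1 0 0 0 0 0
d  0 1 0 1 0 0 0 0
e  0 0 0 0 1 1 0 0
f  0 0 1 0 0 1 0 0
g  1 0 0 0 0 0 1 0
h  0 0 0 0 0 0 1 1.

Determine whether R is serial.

Yes

Serial: yes — every world has a successor (e.g. a R a).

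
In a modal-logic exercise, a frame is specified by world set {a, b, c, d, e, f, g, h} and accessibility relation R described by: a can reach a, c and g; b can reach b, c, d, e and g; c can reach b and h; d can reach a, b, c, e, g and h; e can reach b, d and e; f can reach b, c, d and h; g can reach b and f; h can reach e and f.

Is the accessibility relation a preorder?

No

Reflexive: no — c is not related to itself.
Transitive: no — a R c and c R b, but not a R b.
So R is not a preorder.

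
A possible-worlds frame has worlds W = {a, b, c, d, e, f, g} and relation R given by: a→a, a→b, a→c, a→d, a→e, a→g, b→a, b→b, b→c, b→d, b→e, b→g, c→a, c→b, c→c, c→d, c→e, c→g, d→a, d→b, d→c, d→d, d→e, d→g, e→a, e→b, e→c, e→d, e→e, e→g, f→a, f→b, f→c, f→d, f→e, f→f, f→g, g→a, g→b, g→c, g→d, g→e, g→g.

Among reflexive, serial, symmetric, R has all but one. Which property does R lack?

symmetric

Reflexive: yes — every world is R-related to itself.
Serial: yes — every world has a successor (e.g. a R a).
Symmetric: no — f R a but not a R f.
Only symmetric fails.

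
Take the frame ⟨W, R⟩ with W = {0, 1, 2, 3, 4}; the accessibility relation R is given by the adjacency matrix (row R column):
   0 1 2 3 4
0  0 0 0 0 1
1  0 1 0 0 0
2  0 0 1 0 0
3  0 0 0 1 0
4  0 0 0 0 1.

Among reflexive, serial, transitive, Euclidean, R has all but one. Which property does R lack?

Reflexive: no — 0 is not related to itself.
Serial: yes — every world has a successor (e.g. 0 R 4).
Transitive: yes — every two-step R-path is closed by a direct edge.
Euclidean: yes — any two successors of a common world are R-related.
Only reflexive fails.

reflexive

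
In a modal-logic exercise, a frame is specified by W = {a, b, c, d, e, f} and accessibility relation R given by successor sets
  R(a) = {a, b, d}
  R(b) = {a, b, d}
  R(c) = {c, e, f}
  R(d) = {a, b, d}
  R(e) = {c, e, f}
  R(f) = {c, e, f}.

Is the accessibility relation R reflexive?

Yes

Reflexive: yes — every world is R-related to itself.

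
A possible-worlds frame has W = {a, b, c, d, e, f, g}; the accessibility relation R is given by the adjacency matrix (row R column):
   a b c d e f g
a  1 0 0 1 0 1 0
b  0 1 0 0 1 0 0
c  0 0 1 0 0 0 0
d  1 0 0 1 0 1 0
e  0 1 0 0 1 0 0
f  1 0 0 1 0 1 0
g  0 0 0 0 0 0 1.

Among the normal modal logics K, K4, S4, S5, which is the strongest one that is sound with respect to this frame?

Transitive (axiom 4): yes — every two-step R-path is closed by a direct edge.
Reflexive (axiom T): yes — every world is R-related to itself.
Euclidean (axiom 5): yes — any two successors of a common world are R-related.
So F validates K, K4, S4, S5. The strongest is S5.

S5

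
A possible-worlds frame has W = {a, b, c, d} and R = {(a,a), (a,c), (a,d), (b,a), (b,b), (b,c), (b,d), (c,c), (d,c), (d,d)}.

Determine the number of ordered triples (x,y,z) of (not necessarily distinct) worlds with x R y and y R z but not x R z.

0

R is transitive; there are no such tuples.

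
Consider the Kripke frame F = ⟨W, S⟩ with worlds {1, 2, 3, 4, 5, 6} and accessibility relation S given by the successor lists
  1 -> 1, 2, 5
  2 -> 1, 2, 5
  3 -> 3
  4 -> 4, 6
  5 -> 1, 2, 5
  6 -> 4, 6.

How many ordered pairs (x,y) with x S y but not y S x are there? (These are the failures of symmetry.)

0

S is symmetric; there are no such tuples.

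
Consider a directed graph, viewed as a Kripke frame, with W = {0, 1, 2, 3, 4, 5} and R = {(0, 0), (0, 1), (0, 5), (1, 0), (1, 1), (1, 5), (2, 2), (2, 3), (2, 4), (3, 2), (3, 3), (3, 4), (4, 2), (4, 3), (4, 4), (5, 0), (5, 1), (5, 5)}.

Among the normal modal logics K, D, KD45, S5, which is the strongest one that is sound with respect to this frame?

S5

Serial (axiom D): yes — every world has a successor (e.g. 0 R 0).
Euclidean (axiom 5): yes — any two successors of a common world are R-related.
Transitive (axiom 4): yes — every two-step R-path is closed by a direct edge.
Reflexive (axiom T): yes — every world is R-related to itself.
So F validates K, D, KD45, S5. The strongest is S5.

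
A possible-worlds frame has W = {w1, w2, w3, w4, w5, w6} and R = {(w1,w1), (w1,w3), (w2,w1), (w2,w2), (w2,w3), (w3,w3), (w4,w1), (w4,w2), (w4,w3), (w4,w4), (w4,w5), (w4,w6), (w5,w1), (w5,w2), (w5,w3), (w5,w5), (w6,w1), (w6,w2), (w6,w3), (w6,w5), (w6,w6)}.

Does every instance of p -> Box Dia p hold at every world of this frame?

No

By correspondence theory, B is valid on a frame iff R is symmetric.
Symmetric: no — w1 R w3 but not w3 R w1.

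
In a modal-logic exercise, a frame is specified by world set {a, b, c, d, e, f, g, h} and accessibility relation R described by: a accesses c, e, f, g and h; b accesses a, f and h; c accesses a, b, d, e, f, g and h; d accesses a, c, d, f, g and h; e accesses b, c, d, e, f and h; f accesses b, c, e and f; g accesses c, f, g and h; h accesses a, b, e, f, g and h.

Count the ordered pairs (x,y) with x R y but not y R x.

14

Enumerating: (a,e), (a,f), (a,g), (b,a), (c,b), (c,h), (d,a), (d,f), (d,g), (d,h), (e,b), (e,d), (g,f), (h,f).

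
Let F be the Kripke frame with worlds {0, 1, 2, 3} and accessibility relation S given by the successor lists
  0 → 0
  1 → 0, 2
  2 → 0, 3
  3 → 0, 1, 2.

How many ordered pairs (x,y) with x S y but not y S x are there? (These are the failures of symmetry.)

Enumerating: (1,0), (1,2), (2,0), (3,0), (3,1).

5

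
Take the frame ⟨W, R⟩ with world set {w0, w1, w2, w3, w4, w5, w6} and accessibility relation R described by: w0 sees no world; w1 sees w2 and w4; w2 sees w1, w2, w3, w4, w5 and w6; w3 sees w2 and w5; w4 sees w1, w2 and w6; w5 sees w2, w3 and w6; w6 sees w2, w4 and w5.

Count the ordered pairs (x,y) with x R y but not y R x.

0

R is symmetric; there are no such tuples.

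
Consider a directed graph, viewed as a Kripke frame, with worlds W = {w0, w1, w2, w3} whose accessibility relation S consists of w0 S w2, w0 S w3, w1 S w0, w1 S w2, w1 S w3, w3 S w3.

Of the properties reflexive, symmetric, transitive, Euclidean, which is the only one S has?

Reflexive: no — w0 is not related to itself.
Symmetric: no — w0 S w2 but not w2 S w0.
Transitive: yes — every two-step S-path is closed by a direct edge.
Euclidean: no — w0 S w2 and w0 S w3, but not w2 S w3.
Only transitive holds.

transitive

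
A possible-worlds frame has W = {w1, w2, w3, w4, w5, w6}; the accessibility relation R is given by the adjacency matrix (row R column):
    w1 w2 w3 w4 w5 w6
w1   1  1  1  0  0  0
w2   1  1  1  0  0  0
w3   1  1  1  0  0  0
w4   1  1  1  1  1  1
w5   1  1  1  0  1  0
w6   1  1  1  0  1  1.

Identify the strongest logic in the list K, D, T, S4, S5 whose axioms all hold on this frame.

Serial (axiom D): yes — every world has a successor (e.g. w1 R w1).
Reflexive (axiom T): yes — every world is R-related to itself.
Transitive (axiom 4): yes — every two-step R-path is closed by a direct edge.
Euclidean (axiom 5): no — w4 R w1 and w4 R w5, but not w1 R w5.
So F validates K, D, T, S4; S5 would additionally require R to be Euclidean. The strongest is S4.

S4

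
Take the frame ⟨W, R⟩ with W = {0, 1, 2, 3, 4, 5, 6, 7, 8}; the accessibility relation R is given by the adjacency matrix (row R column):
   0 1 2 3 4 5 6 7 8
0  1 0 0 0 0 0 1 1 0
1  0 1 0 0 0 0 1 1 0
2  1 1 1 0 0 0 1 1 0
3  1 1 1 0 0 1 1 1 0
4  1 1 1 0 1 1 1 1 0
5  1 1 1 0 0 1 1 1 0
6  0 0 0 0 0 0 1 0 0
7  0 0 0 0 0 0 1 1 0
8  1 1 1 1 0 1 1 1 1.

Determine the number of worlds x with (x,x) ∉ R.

Enumerating: 3.

1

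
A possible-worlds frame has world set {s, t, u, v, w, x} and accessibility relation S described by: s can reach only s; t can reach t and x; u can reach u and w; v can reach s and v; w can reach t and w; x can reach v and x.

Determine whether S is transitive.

No

Transitive: no — t S x and x S v, but not t S v.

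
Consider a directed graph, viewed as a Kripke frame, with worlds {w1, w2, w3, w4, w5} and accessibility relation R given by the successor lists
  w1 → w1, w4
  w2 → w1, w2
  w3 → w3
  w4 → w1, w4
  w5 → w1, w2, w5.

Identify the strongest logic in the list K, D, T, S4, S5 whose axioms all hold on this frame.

T

Serial (axiom D): yes — every world has a successor (e.g. w1 R w1).
Reflexive (axiom T): yes — every world is R-related to itself.
Transitive (axiom 4): no — w2 R w1 and w1 R w4, but not w2 R w4.
Euclidean (axiom 5): no — w5 R w1 and w5 R w2, but not w1 R w2.
So F validates K, D, T; S4 would additionally require R to be transitive. The strongest is T.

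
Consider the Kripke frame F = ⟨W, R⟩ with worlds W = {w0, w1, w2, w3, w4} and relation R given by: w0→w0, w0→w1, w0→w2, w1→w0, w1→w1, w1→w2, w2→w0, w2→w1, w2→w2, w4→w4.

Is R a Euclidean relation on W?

Euclidean: yes — any two successors of a common world are R-related.

Yes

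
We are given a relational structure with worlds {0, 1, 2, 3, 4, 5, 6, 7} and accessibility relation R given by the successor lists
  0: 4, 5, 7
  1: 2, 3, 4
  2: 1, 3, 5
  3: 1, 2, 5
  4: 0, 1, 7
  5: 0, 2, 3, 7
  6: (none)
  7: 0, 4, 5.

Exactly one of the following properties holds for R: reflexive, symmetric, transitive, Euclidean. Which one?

symmetric

Reflexive: no — 0 is not related to itself.
Symmetric: yes — every pair in R has its reverse in R.
Transitive: no — 0 R 4 and 4 R 1, but not 0 R 1.
Euclidean: no — 0 R 4 and 0 R 5, but not 4 R 5.
Only symmetric holds.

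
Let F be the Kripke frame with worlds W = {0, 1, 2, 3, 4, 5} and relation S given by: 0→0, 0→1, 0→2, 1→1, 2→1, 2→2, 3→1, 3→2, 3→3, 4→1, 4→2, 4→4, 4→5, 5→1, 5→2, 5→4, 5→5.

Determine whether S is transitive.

Transitive: yes — every two-step S-path is closed by a direct edge.

Yes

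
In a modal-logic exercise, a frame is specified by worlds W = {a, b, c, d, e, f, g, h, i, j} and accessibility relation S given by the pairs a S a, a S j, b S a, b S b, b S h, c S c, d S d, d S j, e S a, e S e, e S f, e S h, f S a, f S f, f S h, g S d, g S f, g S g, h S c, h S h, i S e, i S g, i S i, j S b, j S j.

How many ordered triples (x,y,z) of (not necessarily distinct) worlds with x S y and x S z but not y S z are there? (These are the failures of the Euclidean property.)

27

Enumerating: (a,j,a), (b,a,b), (b,a,h), (b,h,a), (b,h,b), (d,j,d), (e,a,e), (e,a,f), (e,a,h), (e,f,e), (e,h,a), (e,h,e), … and 15 more.
Total: 27.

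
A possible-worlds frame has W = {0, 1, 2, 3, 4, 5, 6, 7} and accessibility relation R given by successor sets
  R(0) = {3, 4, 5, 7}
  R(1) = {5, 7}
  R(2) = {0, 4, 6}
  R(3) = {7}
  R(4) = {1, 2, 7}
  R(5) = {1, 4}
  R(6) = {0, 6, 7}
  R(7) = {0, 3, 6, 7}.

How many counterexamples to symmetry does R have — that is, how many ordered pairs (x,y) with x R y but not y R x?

10

Enumerating: (0,3), (0,4), (0,5), (1,7), (2,0), (2,6), (4,1), (4,7), (5,4), (6,0).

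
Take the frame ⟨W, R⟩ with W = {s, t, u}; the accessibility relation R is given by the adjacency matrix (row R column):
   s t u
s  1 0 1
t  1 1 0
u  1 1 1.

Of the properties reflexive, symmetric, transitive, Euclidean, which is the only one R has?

reflexive

Reflexive: yes — every world is R-related to itself.
Symmetric: no — t R s but not s R t.
Transitive: no — s R u and u R t, but not s R t.
Euclidean: no — u R s and u R t, but not s R t.
Only reflexive holds.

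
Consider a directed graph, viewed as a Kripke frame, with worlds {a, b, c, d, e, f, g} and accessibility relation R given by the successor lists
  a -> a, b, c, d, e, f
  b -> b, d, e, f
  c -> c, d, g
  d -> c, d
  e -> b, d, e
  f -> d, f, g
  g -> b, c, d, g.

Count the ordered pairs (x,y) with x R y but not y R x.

12

Enumerating: (a,b), (a,c), (a,d), (a,e), (a,f), (b,d), (b,f), (e,d), (f,d), (f,g), (g,b), (g,d).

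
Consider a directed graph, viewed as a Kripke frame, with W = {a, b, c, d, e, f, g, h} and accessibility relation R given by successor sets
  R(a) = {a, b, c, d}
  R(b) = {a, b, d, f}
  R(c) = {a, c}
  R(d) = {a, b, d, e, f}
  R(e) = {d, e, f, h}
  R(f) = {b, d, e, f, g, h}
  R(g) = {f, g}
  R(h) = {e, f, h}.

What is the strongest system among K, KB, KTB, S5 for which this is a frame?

KTB

Symmetric (axiom B): yes — every pair in R has its reverse in R.
Reflexive (axiom T): yes — every world is R-related to itself.
Euclidean (axiom 5): no — a R b and a R c, but not b R c.
So F validates K, KB, KTB; S5 would additionally require R to be Euclidean. The strongest is KTB.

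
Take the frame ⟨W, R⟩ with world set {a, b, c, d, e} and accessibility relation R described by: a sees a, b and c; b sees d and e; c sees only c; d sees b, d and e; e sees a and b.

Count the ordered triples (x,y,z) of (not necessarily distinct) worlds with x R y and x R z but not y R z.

Enumerating: (a,b,a), (a,b,b), (a,b,c), (a,c,a), (a,c,b), (b,e,d), (b,e,e), (d,b,b), (d,e,d), (d,e,e), (e,b,a), (e,b,b).

12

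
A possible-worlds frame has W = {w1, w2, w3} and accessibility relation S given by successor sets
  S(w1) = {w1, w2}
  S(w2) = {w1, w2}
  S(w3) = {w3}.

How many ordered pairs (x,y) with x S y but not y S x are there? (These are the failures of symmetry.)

0

S is symmetric; there are no such tuples.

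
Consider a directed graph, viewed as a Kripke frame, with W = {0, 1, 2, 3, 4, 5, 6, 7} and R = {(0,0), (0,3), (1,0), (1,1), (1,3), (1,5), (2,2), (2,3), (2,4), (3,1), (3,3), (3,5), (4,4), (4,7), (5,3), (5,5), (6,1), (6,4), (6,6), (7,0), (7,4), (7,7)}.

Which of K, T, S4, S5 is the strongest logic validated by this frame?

T

Reflexive (axiom T): yes — every world is R-related to itself.
Transitive (axiom 4): no — 0 R 3 and 3 R 1, but not 0 R 1.
Euclidean (axiom 5): no — 1 R 0 and 1 R 5, but not 0 R 5.
So F validates K, T; S4 would additionally require R to be transitive. The strongest is T.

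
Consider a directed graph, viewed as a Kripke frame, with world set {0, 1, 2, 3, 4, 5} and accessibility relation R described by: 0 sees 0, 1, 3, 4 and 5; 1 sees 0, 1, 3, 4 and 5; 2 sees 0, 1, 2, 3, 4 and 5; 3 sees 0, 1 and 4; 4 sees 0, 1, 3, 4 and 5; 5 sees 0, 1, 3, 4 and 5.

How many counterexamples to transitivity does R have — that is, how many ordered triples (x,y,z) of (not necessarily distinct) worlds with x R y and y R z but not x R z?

6

Enumerating: (3,0,3), (3,0,5), (3,1,3), (3,1,5), (3,4,3), (3,4,5).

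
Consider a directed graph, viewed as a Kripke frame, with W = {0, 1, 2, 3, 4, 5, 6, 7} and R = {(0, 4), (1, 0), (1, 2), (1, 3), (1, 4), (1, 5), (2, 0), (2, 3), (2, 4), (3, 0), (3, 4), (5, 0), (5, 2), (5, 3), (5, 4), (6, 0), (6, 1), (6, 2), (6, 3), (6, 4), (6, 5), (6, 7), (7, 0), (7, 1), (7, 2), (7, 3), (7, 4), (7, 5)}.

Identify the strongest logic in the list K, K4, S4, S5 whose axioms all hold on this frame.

K4

Transitive (axiom 4): yes — every two-step R-path is closed by a direct edge.
Reflexive (axiom T): no — 0 is not related to itself.
Euclidean (axiom 5): no — 1 R 0 and 1 R 2, but not 0 R 2.
So F validates K, K4; S4 would additionally require R to be reflexive. The strongest is K4.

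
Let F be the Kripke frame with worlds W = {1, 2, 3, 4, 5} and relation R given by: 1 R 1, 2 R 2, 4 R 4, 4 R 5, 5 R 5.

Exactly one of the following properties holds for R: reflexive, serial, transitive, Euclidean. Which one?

transitive

Reflexive: no — 3 is not related to itself.
Serial: no — 3 has no R-successor.
Transitive: yes — every two-step R-path is closed by a direct edge.
Euclidean: no — 4 R 5 and 4 R 4, but not 5 R 4.
Only transitive holds.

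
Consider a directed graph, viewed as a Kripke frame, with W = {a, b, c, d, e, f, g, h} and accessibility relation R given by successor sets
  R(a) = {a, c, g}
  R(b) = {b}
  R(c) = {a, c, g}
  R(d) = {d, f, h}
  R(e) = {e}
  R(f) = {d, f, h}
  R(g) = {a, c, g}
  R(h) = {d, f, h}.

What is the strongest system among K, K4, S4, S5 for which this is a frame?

S5

Transitive (axiom 4): yes — every two-step R-path is closed by a direct edge.
Reflexive (axiom T): yes — every world is R-related to itself.
Euclidean (axiom 5): yes — any two successors of a common world are R-related.
So F validates K, K4, S4, S5. The strongest is S5.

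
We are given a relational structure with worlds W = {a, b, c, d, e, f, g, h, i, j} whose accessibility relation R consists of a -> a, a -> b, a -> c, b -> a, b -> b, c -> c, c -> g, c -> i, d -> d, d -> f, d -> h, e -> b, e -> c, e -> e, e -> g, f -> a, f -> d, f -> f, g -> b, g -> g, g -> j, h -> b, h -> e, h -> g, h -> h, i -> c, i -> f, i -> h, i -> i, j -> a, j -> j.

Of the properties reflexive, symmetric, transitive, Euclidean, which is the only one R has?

Reflexive: yes — every world is R-related to itself.
Symmetric: no — a R c but not c R a.
Transitive: no — a R c and c R g, but not a R g.
Euclidean: no — a R b and a R c, but not b R c.
Only reflexive holds.

reflexive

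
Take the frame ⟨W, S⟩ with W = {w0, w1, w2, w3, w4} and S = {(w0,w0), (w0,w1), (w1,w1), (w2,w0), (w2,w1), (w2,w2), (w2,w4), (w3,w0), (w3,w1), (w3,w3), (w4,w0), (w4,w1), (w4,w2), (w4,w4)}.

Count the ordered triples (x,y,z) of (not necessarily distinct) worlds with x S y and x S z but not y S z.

Enumerating: (w0,w1,w0), (w2,w0,w2), (w2,w0,w4), (w2,w1,w0), (w2,w1,w2), (w2,w1,w4), (w3,w0,w3), (w3,w1,w0), (w3,w1,w3), (w4,w0,w2), (w4,w0,w4), (w4,w1,w0), (w4,w1,w2), (w4,w1,w4).

14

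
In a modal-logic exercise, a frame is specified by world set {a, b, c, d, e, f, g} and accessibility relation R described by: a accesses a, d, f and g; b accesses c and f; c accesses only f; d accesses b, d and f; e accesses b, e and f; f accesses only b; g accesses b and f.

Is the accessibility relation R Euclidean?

Euclidean: no — a R d and a R g, but not d R g.

No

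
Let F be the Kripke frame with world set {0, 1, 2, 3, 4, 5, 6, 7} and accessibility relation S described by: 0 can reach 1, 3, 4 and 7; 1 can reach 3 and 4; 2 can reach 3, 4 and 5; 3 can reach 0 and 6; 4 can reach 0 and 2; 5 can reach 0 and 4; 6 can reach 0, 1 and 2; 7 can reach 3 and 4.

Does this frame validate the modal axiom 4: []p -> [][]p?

No

The schema 4 characterises exactly the transitive frames.
Transitive: no — 0 S 3 and 3 S 6, but not 0 S 6.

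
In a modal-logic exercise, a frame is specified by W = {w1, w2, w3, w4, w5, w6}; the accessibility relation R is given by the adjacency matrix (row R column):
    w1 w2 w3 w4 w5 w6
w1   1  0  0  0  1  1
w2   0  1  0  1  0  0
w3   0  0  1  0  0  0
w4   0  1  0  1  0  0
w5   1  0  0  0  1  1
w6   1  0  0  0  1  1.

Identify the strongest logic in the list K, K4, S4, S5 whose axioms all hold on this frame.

Transitive (axiom 4): yes — every two-step R-path is closed by a direct edge.
Reflexive (axiom T): yes — every world is R-related to itself.
Euclidean (axiom 5): yes — any two successors of a common world are R-related.
So F validates K, K4, S4, S5. The strongest is S5.

S5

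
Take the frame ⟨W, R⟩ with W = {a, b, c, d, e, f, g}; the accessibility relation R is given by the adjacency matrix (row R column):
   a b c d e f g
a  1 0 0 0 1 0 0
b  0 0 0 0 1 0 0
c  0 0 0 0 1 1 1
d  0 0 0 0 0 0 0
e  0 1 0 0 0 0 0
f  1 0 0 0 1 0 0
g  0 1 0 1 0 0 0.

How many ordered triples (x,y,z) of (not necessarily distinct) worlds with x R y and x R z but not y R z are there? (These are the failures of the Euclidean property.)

Enumerating: (a,e,a), (a,e,e), (b,e,e), (c,e,e), (c,e,f), (c,e,g), (c,f,f), (c,f,g), (c,g,e), (c,g,f), (c,g,g), (e,b,b), (f,e,a), (f,e,e), (g,b,b), (g,b,d), (g,d,b), (g,d,d).

18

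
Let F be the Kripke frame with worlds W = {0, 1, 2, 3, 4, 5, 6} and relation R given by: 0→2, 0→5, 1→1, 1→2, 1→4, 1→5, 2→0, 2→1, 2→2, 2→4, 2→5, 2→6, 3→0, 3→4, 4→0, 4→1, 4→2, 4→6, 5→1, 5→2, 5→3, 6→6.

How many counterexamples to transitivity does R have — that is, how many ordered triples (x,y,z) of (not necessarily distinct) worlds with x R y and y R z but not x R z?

Enumerating: (0,2,0), (0,2,1), (0,2,4), (0,2,6), (0,5,1), (0,5,3), (1,2,0), (1,2,6), (1,4,0), (1,4,6), (1,5,3), (2,5,3), … and 18 more.
Total: 30.

30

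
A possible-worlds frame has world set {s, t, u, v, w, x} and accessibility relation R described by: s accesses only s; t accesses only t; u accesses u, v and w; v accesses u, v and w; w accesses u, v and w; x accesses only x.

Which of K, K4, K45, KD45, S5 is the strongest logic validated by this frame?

S5

Transitive (axiom 4): yes — every two-step R-path is closed by a direct edge.
Euclidean (axiom 5): yes — any two successors of a common world are R-related.
Serial (axiom D): yes — every world has a successor (e.g. s R s).
Reflexive (axiom T): yes — every world is R-related to itself.
So F validates K, K4, K45, KD45, S5. The strongest is S5.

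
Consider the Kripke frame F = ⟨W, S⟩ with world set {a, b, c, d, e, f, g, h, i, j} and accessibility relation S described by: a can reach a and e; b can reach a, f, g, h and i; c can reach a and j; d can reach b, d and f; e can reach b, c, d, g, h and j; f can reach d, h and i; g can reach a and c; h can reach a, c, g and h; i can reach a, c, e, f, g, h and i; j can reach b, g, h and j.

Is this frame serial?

Yes

Serial: yes — every world has a successor (e.g. a S a).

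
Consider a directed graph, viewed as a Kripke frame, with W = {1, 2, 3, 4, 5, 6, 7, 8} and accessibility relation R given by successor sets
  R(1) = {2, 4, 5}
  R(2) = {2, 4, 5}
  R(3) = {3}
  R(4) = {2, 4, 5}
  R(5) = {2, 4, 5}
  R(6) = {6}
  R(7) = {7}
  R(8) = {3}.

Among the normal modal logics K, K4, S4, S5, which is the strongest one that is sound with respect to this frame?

Transitive (axiom 4): yes — every two-step R-path is closed by a direct edge.
Reflexive (axiom T): no — 1 is not related to itself.
Euclidean (axiom 5): yes — any two successors of a common world are R-related.
So F validates K, K4; S4 would additionally require R to be reflexive. The strongest is K4.

K4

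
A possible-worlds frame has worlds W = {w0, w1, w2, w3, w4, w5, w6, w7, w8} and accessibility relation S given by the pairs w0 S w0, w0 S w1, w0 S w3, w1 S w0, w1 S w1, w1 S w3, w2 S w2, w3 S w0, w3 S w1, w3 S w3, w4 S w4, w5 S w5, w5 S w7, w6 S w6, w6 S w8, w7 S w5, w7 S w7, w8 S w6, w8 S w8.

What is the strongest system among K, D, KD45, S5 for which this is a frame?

S5

Serial (axiom D): yes — every world has a successor (e.g. w0 S w0).
Euclidean (axiom 5): yes — any two successors of a common world are S-related.
Transitive (axiom 4): yes — every two-step S-path is closed by a direct edge.
Reflexive (axiom T): yes — every world is S-related to itself.
So F validates K, D, KD45, S5. The strongest is S5.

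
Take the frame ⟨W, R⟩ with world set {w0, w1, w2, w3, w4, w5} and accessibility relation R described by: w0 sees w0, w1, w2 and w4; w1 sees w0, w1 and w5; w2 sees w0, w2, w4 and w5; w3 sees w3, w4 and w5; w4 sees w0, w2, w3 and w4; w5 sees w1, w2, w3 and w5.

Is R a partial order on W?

No

Reflexive: yes — every world is R-related to itself.
Transitive: no — w0 R w1 and w1 R w5, but not w0 R w5.
Antisymmetric: no — w0 R w1 and w1 R w0 with w0 ≠ w1.
So R is not a partial order.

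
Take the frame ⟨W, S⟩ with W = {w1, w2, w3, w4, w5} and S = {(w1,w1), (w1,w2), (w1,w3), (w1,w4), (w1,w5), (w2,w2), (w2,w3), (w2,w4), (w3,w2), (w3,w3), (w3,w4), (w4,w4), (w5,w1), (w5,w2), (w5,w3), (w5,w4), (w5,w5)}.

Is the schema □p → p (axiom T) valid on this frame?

Yes

By correspondence theory, T is valid on a frame iff S is reflexive.
Reflexive: yes — every world is S-related to itself.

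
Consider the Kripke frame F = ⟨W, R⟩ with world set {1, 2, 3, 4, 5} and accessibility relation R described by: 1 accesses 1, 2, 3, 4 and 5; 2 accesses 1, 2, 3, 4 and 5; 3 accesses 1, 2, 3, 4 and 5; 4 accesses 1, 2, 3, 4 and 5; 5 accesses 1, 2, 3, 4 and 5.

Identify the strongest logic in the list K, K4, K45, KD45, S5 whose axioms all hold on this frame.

Transitive (axiom 4): yes — every two-step R-path is closed by a direct edge.
Euclidean (axiom 5): yes — any two successors of a common world are R-related.
Serial (axiom D): yes — every world has a successor (e.g. 1 R 1).
Reflexive (axiom T): yes — every world is R-related to itself.
So F validates K, K4, K45, KD45, S5. The strongest is S5.

S5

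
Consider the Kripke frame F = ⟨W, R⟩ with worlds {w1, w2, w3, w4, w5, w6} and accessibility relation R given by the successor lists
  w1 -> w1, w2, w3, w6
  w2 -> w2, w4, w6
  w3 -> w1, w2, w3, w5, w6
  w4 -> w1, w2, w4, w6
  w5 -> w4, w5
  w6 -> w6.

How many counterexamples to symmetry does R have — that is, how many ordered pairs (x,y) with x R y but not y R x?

9

Enumerating: (w1,w2), (w1,w6), (w2,w6), (w3,w2), (w3,w5), (w3,w6), (w4,w1), (w4,w6), (w5,w4).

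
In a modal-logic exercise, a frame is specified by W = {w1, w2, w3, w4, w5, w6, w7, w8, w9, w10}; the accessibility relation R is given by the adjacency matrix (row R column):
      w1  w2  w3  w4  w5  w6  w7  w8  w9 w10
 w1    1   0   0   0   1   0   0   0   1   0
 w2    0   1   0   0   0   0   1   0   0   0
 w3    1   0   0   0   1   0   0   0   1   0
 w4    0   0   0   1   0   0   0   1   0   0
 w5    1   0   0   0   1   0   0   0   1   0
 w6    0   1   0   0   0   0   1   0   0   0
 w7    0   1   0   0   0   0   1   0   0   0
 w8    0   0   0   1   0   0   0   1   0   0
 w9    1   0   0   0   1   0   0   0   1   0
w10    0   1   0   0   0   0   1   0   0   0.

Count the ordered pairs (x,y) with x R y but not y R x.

Enumerating: (w10,w2), (w10,w7), (w3,w1), (w3,w5), (w3,w9), (w6,w2), (w6,w7).

7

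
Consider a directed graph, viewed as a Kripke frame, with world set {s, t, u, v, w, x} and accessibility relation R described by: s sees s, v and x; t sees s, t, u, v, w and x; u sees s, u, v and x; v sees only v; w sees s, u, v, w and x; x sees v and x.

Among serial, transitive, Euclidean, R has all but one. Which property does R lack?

Euclidean

Serial: yes — every world has a successor (e.g. s R s).
Transitive: yes — every two-step R-path is closed by a direct edge.
Euclidean: no — s R v and s R x, but not v R x.
Only Euclidean fails.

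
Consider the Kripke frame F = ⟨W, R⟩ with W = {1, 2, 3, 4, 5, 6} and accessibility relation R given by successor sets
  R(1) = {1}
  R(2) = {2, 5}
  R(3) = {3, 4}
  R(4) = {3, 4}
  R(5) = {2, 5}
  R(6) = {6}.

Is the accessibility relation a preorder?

Reflexive: yes — every world is R-related to itself.
Transitive: yes — every two-step R-path is closed by a direct edge.
So R is a preorder.

Yes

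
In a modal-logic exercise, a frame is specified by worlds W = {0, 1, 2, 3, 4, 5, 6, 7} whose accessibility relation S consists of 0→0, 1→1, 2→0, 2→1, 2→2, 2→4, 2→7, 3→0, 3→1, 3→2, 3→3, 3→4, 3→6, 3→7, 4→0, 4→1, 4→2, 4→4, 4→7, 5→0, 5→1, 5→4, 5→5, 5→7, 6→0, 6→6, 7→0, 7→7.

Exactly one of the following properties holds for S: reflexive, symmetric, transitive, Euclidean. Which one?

reflexive

Reflexive: yes — every world is S-related to itself.
Symmetric: no — 2 S 0 but not 0 S 2.
Transitive: no — 5 S 4 and 4 S 2, but not 5 S 2.
Euclidean: no — 2 S 0 and 2 S 1, but not 0 S 1.
Only reflexive holds.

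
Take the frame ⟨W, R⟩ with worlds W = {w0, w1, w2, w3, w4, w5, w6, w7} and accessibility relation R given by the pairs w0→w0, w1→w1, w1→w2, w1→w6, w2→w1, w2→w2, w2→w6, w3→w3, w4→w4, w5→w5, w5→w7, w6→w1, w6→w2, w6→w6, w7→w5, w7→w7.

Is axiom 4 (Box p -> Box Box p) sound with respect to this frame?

Yes

The schema 4 characterises exactly the transitive frames.
Transitive: yes — every two-step R-path is closed by a direct edge.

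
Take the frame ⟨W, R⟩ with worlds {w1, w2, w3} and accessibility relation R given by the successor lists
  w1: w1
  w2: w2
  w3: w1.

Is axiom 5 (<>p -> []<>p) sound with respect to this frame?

Axiom 5 corresponds to the accessibility relation being Euclidean.
Euclidean: yes — any two successors of a common world are R-related.

Yes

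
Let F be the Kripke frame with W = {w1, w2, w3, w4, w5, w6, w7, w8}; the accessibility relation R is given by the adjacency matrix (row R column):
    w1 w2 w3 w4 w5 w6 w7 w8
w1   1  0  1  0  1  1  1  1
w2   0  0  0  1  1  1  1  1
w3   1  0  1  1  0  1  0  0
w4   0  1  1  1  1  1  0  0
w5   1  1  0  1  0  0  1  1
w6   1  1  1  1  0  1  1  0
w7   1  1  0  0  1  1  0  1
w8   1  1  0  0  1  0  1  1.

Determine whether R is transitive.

Transitive: no — w1 R w3 and w3 R w4, but not w1 R w4.

No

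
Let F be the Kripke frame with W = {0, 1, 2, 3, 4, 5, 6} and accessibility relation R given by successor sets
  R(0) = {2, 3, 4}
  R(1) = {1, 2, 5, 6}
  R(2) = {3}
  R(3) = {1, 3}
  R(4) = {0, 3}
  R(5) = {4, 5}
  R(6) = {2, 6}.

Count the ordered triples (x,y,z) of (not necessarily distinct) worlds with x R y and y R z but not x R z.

14

Enumerating: (0,3,1), (0,4,0), (1,2,3), (1,5,4), (2,3,1), (3,1,2), (3,1,5), (3,1,6), (4,0,2), (4,0,4), (4,3,1), (5,4,0), (5,4,3), (6,2,3).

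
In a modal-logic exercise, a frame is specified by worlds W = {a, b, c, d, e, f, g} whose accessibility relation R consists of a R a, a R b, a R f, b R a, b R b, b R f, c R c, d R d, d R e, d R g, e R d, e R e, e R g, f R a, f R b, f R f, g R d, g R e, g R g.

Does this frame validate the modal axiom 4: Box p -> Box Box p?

Axiom 4 corresponds to the accessibility relation being transitive.
Transitive: yes — every two-step R-path is closed by a direct edge.

Yes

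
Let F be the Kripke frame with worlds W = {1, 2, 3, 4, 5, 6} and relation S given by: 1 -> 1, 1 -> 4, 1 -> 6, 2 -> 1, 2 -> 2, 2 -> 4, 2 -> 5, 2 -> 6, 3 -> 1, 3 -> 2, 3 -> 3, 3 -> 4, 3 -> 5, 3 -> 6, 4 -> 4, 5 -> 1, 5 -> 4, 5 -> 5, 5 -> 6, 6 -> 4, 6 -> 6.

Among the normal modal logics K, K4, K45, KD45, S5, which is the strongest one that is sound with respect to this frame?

Transitive (axiom 4): yes — every two-step S-path is closed by a direct edge.
Euclidean (axiom 5): no — 1 S 4 and 1 S 6, but not 4 S 6.
Serial (axiom D): yes — every world has a successor (e.g. 1 S 1).
Reflexive (axiom T): yes — every world is S-related to itself.
So F validates K, K4; K45 would additionally require S to be Euclidean. The strongest is K4.

K4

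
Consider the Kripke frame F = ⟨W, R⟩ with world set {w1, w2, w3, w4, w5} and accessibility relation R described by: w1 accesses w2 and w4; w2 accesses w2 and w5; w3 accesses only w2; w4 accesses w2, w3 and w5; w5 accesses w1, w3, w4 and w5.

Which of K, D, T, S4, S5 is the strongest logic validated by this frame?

D

Serial (axiom D): yes — every world has a successor (e.g. w1 R w2).
Reflexive (axiom T): no — w1 is not related to itself.
Transitive (axiom 4): no — w1 R w2 and w2 R w5, but not w1 R w5.
Euclidean (axiom 5): no — w1 R w2 and w1 R w4, but not w2 R w4.
So F validates K, D; T would additionally require R to be reflexive. The strongest is D.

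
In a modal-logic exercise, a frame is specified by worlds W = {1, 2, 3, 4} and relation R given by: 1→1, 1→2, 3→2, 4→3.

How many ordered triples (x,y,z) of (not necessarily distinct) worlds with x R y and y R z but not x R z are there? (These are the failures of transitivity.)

1

Enumerating: (4,3,2).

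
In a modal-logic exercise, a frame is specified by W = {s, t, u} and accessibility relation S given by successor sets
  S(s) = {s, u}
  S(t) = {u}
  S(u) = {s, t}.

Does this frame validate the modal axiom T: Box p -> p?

Axiom T corresponds to the accessibility relation being reflexive.
Reflexive: no — t is not related to itself.

No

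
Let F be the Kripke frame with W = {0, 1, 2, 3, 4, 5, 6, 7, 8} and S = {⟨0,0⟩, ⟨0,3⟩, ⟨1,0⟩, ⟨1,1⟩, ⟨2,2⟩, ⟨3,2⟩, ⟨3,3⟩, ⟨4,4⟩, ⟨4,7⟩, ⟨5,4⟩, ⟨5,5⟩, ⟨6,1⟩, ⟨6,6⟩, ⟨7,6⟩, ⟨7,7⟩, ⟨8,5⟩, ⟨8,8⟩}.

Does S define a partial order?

No

Reflexive: yes — every world is S-related to itself.
Transitive: no — 0 S 3 and 3 S 2, but not 0 S 2.
Antisymmetric: yes — no distinct pair is related both ways.
So S is not a partial order.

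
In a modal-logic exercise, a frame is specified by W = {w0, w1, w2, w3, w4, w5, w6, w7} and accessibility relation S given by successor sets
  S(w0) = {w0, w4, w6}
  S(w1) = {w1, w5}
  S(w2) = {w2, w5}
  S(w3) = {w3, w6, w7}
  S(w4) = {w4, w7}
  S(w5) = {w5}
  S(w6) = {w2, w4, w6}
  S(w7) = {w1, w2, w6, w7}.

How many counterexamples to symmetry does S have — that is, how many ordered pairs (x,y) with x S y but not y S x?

12

Enumerating: (w0,w4), (w0,w6), (w1,w5), (w2,w5), (w3,w6), (w3,w7), (w4,w7), (w6,w2), (w6,w4), (w7,w1), (w7,w2), (w7,w6).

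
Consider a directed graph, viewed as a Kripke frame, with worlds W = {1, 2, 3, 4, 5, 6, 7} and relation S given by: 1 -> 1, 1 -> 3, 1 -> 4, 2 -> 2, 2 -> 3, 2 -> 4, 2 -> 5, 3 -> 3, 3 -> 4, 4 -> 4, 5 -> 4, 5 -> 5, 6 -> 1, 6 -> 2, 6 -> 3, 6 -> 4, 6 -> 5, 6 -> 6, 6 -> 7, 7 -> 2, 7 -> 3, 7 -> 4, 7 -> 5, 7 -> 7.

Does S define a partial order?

Reflexive: yes — every world is S-related to itself.
Transitive: yes — every two-step S-path is closed by a direct edge.
Antisymmetric: yes — no distinct pair is related both ways.
So S is a partial order.

Yes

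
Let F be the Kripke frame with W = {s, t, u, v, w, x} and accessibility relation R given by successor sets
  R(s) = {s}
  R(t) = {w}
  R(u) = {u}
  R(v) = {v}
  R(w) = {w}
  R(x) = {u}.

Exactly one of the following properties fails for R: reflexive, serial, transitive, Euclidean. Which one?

Reflexive: no — t is not related to itself.
Serial: yes — every world has a successor (e.g. s R s).
Transitive: yes — every two-step R-path is closed by a direct edge.
Euclidean: yes — any two successors of a common world are R-related.
Only reflexive fails.

reflexive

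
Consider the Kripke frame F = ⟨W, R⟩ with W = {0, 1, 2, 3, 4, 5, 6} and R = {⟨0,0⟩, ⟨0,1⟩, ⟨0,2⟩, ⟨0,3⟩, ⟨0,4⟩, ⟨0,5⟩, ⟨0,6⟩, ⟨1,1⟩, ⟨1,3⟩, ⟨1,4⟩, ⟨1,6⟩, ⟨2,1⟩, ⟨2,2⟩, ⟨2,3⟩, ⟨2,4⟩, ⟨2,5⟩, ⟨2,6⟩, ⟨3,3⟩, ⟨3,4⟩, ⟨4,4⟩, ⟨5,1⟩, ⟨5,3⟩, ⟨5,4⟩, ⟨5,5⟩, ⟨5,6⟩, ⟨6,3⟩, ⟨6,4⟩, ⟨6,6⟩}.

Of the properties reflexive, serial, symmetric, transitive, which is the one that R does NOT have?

Reflexive: yes — every world is R-related to itself.
Serial: yes — every world has a successor (e.g. 0 R 0).
Symmetric: no — 0 R 1 but not 1 R 0.
Transitive: yes — every two-step R-path is closed by a direct edge.
Only symmetric fails.

symmetric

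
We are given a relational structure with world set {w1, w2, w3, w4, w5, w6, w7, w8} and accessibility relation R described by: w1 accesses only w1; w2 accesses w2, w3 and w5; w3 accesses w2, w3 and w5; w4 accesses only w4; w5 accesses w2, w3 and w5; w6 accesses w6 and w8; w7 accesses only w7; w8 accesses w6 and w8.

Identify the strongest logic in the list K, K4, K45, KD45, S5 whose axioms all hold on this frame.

S5

Transitive (axiom 4): yes — every two-step R-path is closed by a direct edge.
Euclidean (axiom 5): yes — any two successors of a common world are R-related.
Serial (axiom D): yes — every world has a successor (e.g. w1 R w1).
Reflexive (axiom T): yes — every world is R-related to itself.
So F validates K, K4, K45, KD45, S5. The strongest is S5.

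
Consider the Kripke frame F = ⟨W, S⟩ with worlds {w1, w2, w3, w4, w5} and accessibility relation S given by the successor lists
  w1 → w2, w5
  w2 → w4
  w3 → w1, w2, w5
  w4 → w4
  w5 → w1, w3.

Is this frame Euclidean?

No

Euclidean: no — w1 S w2 and w1 S w5, but not w2 S w5.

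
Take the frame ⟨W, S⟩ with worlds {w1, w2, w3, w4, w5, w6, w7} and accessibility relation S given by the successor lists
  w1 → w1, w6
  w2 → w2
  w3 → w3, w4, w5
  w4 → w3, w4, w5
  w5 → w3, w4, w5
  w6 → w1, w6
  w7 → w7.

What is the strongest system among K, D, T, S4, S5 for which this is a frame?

S5

Serial (axiom D): yes — every world has a successor (e.g. w1 S w1).
Reflexive (axiom T): yes — every world is S-related to itself.
Transitive (axiom 4): yes — every two-step S-path is closed by a direct edge.
Euclidean (axiom 5): yes — any two successors of a common world are S-related.
So F validates K, D, T, S4, S5. The strongest is S5.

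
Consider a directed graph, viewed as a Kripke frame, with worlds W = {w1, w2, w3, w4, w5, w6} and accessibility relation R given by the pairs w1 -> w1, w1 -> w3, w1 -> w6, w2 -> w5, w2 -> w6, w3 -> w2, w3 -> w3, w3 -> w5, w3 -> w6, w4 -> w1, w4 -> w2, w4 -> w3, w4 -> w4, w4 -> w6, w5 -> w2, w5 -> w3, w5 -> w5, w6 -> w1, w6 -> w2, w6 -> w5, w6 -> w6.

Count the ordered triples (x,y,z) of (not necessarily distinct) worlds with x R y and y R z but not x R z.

Enumerating: (w1,w3,w2), (w1,w3,w5), (w1,w6,w2), (w1,w6,w5), (w2,w5,w2), (w2,w5,w3), (w2,w6,w1), (w2,w6,w2), (w3,w6,w1), (w4,w2,w5), (w4,w3,w5), (w4,w6,w5), (w5,w2,w6), (w5,w3,w6), (w6,w1,w3), (w6,w5,w3).

16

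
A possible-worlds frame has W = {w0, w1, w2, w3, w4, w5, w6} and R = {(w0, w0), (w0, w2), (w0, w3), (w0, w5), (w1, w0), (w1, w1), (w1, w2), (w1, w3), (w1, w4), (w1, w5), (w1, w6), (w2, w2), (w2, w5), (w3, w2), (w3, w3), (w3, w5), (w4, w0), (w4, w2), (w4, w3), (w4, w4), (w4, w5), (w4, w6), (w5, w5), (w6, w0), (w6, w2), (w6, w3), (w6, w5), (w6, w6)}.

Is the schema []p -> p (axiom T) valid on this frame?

By correspondence theory, T is valid on a frame iff R is reflexive.
Reflexive: yes — every world is R-related to itself.

Yes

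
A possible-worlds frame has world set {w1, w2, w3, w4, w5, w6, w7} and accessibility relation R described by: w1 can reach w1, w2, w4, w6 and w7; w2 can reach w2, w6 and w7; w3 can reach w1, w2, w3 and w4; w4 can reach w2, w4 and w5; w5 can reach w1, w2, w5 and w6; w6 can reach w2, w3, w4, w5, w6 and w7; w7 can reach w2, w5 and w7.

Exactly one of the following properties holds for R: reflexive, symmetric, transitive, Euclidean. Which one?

reflexive

Reflexive: yes — every world is R-related to itself.
Symmetric: no — w1 R w2 but not w2 R w1.
Transitive: no — w1 R w4 and w4 R w5, but not w1 R w5.
Euclidean: no — w1 R w2 and w1 R w4, but not w2 R w4.
Only reflexive holds.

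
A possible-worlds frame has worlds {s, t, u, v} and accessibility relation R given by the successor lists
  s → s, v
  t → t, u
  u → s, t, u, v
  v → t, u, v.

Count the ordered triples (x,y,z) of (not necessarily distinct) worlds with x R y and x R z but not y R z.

7

Enumerating: (s,v,s), (u,s,t), (u,s,u), (u,t,s), (u,t,v), (u,v,s), (v,t,v).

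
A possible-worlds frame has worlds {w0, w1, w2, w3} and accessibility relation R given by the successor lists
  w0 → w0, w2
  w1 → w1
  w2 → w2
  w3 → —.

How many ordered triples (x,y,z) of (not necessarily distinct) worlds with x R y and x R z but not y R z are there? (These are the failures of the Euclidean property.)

Enumerating: (w0,w2,w0).

1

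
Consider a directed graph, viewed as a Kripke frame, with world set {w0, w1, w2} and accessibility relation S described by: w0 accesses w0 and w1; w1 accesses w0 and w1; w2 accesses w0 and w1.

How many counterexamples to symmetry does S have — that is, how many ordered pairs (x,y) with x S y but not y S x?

Enumerating: (w2,w0), (w2,w1).

2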